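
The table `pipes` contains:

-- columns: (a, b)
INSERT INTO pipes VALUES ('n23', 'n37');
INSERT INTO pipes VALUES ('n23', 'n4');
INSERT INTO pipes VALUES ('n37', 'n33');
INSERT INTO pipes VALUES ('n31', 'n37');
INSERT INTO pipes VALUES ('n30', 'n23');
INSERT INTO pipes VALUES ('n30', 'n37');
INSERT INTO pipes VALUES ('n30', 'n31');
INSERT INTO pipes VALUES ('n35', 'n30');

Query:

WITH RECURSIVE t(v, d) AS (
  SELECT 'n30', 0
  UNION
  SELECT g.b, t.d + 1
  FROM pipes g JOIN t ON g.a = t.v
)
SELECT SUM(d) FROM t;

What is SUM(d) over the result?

12

Base: (n30, d=0).
Iteration 1: edges from {n30} -> (n23, d=1), (n31, d=1), (n37, d=1).
Iteration 2: edges from {n23,n31,n37} -> (n33, d=2), (n37, d=2), (n4, d=2). [UNION drops 1 duplicate row(s)]
Iteration 3: edges from {n33,n37,n4} -> (n33, d=3).
Iteration 4: no outgoing edges from {n33}; recursion stops.
SUM(d) = 0 + 1 + 1 + 1 + 2 + 2 + 2 + 3 = 12.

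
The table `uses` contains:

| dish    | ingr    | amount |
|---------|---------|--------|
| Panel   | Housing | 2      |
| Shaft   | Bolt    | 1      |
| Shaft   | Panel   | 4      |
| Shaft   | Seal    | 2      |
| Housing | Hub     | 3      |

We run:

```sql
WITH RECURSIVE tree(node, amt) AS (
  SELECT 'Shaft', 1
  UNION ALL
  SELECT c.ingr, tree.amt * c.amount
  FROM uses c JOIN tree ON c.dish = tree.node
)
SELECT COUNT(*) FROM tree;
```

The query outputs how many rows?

6

Base: (Shaft, amt=1).
Iteration 1: components of {Shaft} -> Bolt = 1*1 = 1, Panel = 1*4 = 4, Seal = 1*2 = 2.
Iteration 2: components of {Bolt,Panel,Seal} -> Housing = 4*2 = 8.
Iteration 3: components of {Housing} -> Hub = 8*3 = 24.
Iteration 4: no further components; recursion stops.
Total rows emitted: 6.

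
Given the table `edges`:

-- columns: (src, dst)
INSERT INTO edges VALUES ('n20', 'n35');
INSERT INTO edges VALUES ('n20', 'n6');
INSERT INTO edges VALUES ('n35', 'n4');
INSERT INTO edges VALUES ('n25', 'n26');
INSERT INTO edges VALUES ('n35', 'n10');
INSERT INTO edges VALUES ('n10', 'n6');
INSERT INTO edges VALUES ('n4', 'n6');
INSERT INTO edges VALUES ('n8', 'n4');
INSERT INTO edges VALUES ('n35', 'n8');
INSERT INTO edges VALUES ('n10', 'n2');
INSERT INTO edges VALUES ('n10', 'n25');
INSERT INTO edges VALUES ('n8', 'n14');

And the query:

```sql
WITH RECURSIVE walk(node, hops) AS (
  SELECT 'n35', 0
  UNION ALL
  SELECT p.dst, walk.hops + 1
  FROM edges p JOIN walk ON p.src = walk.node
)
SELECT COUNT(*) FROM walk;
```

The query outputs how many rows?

12

Base: (n35, hops=0).
Iteration 1: edges from {n35} -> (n10, hops=1), (n4, hops=1), (n8, hops=1).
Iteration 2: edges from {n10,n4,n8} -> (n14, hops=2), (n2, hops=2), (n25, hops=2), (n4, hops=2), (n6, hops=2) x2. [UNION ALL keeps all 6 new rows, including repeats]
Iteration 3: edges from {n14,n2,n25,n4,n6} -> (n26, hops=3), (n6, hops=3).
Iteration 4: no outgoing edges from {n26,n6}; recursion stops.
Total rows emitted: 12.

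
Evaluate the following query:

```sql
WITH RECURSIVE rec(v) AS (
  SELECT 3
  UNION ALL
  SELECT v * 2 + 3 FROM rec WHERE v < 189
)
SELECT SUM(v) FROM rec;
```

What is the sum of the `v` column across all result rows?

Base: v=3.
Iteration 1: 3 < 189 holds -> v = 3 * 2 + 3 = 9.
Iteration 2: 9 < 189 holds -> v = 9 * 2 + 3 = 21.
Iteration 3: 21 < 189 holds -> v = 21 * 2 + 3 = 45.
Iteration 4: 45 < 189 holds -> v = 45 * 2 + 3 = 93.
Iteration 5: 93 < 189 holds -> v = 93 * 2 + 3 = 189.
Iteration 6: 189 < 189 fails; recursion stops.
SUM(v) = 3 + 9 + 21 + 45 + 93 + 189 = 360.

360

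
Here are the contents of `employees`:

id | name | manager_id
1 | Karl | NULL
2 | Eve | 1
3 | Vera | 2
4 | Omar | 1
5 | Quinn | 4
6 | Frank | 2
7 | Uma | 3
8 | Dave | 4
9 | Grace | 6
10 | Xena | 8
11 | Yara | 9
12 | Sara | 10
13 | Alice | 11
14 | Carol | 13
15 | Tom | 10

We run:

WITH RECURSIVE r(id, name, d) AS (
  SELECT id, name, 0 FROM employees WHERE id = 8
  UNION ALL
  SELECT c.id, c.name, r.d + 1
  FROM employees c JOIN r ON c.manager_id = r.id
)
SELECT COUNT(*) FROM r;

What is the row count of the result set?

Base: id=8 (Dave) at d 0.
Iteration 1: rows with manager_id in {8} -> Xena (id 10, d 1).
Iteration 2: rows with manager_id in {10} -> Sara (id 12, d 2), Tom (id 15, d 2).
Iteration 3: no rows with manager_id in {12,15}; recursion stops.
Total rows emitted: 4.

4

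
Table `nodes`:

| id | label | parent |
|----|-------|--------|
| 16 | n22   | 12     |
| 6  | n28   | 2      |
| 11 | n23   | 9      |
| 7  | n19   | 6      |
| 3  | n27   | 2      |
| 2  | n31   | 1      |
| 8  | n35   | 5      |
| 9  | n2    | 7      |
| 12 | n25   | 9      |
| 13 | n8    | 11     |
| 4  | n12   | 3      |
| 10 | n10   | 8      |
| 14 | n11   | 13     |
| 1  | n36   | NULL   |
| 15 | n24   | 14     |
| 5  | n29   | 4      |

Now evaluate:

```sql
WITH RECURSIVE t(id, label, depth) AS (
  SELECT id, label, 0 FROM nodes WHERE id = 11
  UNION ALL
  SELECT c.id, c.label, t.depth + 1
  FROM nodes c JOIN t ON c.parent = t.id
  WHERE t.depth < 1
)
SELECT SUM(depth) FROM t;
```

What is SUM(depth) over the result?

1

Base: id=11 (n23) at depth 0.
Iteration 1: rows with parent in {11} -> n8 (id 13, depth 1).
Iteration 2: depth < 1 fails for all current rows; recursion stops.
SUM(depth) = 0 + 1 = 1.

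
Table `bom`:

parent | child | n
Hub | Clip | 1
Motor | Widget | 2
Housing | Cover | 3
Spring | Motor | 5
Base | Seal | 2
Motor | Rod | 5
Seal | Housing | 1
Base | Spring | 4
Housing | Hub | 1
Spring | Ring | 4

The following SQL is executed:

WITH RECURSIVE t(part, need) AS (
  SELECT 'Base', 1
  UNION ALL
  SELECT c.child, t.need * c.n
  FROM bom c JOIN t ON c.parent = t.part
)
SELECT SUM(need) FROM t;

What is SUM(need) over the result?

195

Base: (Base, need=1).
Iteration 1: components of {Base} -> Seal = 1*2 = 2, Spring = 1*4 = 4.
Iteration 2: components of {Seal,Spring} -> Housing = 2*1 = 2, Motor = 4*5 = 20, Ring = 4*4 = 16.
Iteration 3: components of {Housing,Motor,Ring} -> Cover = 2*3 = 6, Hub = 2*1 = 2, Rod = 20*5 = 100, Widget = 20*2 = 40.
Iteration 4: components of {Cover,Hub,Rod,Widget} -> Clip = 2*1 = 2.
Iteration 5: no further components; recursion stops.
SUM(need) = 1 + 4 + 2 + 20 + 16 + 2 + 40 + 100 + 6 + 2 + 2 = 195.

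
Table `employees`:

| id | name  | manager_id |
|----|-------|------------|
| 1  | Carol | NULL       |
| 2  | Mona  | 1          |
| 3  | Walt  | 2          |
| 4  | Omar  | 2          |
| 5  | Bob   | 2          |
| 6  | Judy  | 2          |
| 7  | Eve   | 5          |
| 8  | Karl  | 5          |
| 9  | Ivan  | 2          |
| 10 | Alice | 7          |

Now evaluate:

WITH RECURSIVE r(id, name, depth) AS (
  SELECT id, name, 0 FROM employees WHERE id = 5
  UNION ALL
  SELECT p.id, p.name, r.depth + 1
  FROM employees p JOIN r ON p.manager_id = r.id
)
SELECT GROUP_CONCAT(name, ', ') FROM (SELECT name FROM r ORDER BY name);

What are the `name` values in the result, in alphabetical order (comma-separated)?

Base: id=5 (Bob) at depth 0.
Iteration 1: rows with manager_id in {5} -> Eve (id 7, depth 1), Karl (id 8, depth 1).
Iteration 2: rows with manager_id in {7,8} -> Alice (id 10, depth 2).
Iteration 3: no rows with manager_id in {10}; recursion stops.

Alice, Bob, Eve, Karl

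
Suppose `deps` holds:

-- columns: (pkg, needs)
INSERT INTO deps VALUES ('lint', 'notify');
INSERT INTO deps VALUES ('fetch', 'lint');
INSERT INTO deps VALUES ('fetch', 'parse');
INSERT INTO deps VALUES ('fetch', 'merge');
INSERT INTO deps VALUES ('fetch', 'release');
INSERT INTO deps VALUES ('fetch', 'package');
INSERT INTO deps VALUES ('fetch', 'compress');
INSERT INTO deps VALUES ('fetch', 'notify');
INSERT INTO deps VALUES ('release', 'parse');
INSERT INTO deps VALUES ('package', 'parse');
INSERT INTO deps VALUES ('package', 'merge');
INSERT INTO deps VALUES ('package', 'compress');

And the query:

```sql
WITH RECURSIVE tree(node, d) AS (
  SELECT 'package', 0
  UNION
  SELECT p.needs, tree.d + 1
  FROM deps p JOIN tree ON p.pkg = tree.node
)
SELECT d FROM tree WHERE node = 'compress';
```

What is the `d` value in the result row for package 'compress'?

Base: (package, d=0).
Iteration 1: edges from {package} -> (compress, d=1), (merge, d=1), (parse, d=1).
Iteration 2: no outgoing edges from {compress,merge,parse}; recursion stops.

1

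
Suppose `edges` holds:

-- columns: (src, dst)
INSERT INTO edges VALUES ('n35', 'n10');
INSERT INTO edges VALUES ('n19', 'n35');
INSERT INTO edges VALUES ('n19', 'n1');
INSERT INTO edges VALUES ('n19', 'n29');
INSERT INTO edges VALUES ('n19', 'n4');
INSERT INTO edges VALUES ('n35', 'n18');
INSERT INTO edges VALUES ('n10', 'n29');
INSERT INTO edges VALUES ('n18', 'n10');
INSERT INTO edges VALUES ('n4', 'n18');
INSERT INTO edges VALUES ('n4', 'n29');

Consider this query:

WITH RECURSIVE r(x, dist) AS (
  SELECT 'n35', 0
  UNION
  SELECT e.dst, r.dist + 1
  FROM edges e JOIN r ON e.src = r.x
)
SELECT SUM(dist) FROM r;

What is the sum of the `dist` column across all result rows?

9

Base: (n35, dist=0).
Iteration 1: edges from {n35} -> (n10, dist=1), (n18, dist=1).
Iteration 2: edges from {n10,n18} -> (n10, dist=2), (n29, dist=2).
Iteration 3: edges from {n10,n29} -> (n29, dist=3).
Iteration 4: no outgoing edges from {n29}; recursion stops.
SUM(dist) = 0 + 1 + 1 + 2 + 2 + 3 = 9.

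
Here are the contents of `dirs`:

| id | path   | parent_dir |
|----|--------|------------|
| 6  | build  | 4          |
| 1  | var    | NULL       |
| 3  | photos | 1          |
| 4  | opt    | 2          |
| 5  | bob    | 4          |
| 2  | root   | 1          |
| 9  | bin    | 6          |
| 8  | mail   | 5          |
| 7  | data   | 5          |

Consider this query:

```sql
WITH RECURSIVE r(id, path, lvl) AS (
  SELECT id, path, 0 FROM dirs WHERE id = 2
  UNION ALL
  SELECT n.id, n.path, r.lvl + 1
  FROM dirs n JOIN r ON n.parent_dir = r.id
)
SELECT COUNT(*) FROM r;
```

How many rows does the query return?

7

Base: id=2 (root) at lvl 0.
Iteration 1: rows with parent_dir in {2} -> opt (id 4, lvl 1).
Iteration 2: rows with parent_dir in {4} -> bob (id 5, lvl 2), build (id 6, lvl 2).
Iteration 3: rows with parent_dir in {5,6} -> data (id 7, lvl 3), mail (id 8, lvl 3), bin (id 9, lvl 3).
Iteration 4: no rows with parent_dir in {7,8,9}; recursion stops.
Total rows emitted: 7.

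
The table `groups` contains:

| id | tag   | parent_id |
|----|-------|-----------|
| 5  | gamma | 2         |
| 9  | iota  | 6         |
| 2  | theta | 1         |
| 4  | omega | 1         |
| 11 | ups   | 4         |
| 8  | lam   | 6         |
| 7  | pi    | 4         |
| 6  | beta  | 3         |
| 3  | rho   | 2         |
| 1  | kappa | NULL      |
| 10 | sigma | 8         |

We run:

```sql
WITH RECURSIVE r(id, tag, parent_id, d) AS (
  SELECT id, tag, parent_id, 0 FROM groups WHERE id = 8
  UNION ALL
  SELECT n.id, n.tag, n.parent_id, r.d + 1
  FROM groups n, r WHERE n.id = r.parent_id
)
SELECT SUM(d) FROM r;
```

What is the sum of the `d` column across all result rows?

Base: id=8 (lam), parent_id=6, d 0.
Iteration 1: join on id=6 -> beta (id 6, parent_id=3, d 1).
Iteration 2: join on id=3 -> rho (id 3, parent_id=2, d 2).
Iteration 3: join on id=2 -> theta (id 2, parent_id=1, d 3).
Iteration 4: join on id=1 -> kappa (id 1, parent_id=NULL, d 4).
Iteration 5: parent_id is NULL; no match; recursion stops.
SUM(d) = 0 + 1 + 2 + 3 + 4 = 10.

10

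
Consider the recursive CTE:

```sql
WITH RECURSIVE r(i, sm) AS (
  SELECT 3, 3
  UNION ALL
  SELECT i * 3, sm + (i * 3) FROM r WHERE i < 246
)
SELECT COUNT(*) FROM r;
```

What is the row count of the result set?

Base: i=3, sm=3.
Iteration 1: 3 < 246 holds -> i = 3 * 3 = 9, sm = 3 + 9 = 12.
Iteration 2: 9 < 246 holds -> i = 9 * 3 = 27, sm = 12 + 27 = 39.
Iteration 3: 27 < 246 holds -> i = 27 * 3 = 81, sm = 39 + 81 = 120.
Iteration 4: 81 < 246 holds -> i = 81 * 3 = 243, sm = 120 + 243 = 363.
Iteration 5: 243 < 246 holds -> i = 243 * 3 = 729, sm = 363 + 729 = 1092.
Iteration 6: 729 < 246 fails; recursion stops.
Total rows emitted: 6.

6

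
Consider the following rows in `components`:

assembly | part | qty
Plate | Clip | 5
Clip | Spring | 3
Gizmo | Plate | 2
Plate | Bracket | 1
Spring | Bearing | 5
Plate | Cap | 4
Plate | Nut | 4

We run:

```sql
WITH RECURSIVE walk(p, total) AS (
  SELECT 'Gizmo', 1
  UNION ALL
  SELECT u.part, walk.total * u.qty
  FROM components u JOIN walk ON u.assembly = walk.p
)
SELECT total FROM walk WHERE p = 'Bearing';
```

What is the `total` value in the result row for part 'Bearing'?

150

Base: (Gizmo, total=1).
Iteration 1: components of {Gizmo} -> Plate = 1*2 = 2.
Iteration 2: components of {Plate} -> Bracket = 2*1 = 2, Cap = 2*4 = 8, Clip = 2*5 = 10, Nut = 2*4 = 8.
Iteration 3: components of {Bracket,Cap,Clip,Nut} -> Spring = 10*3 = 30.
Iteration 4: components of {Spring} -> Bearing = 30*5 = 150.
Iteration 5: no further components; recursion stops.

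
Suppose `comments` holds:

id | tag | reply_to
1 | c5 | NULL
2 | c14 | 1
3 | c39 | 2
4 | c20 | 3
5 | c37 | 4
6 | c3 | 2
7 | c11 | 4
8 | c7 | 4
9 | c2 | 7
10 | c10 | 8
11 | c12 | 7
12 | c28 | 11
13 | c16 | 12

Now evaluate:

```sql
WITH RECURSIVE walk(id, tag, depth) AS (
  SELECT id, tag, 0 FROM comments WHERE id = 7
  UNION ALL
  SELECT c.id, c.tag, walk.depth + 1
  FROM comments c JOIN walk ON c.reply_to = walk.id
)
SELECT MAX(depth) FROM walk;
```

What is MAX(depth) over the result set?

Base: id=7 (c11) at depth 0.
Iteration 1: rows with reply_to in {7} -> c2 (id 9, depth 1), c12 (id 11, depth 1).
Iteration 2: rows with reply_to in {9,11} -> c28 (id 12, depth 2).
Iteration 3: rows with reply_to in {12} -> c16 (id 13, depth 3).
Iteration 4: no rows with reply_to in {13}; recursion stops.
depth values: 0, 1, 1, 2, 3; the maximum is 3.

3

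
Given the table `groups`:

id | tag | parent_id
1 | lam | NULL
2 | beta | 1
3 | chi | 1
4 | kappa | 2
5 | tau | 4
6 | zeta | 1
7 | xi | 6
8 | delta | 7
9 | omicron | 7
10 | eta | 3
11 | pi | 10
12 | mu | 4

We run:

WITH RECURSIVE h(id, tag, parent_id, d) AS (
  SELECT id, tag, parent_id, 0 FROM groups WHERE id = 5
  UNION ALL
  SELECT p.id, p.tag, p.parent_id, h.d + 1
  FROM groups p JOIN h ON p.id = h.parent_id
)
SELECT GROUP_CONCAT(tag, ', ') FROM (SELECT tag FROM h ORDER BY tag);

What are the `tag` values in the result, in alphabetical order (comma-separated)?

beta, kappa, lam, tau

Base: id=5 (tau), parent_id=4, d 0.
Iteration 1: join on id=4 -> kappa (id 4, parent_id=2, d 1).
Iteration 2: join on id=2 -> beta (id 2, parent_id=1, d 2).
Iteration 3: join on id=1 -> lam (id 1, parent_id=NULL, d 3).
Iteration 4: parent_id is NULL; no match; recursion stops.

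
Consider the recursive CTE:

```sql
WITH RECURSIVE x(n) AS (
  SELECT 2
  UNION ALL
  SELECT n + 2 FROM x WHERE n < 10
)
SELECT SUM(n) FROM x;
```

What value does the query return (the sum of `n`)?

30

Base: n=2.
Iteration 1: 2 < 10 holds -> n = 2 + 2 = 4.
Iteration 2: 4 < 10 holds -> n = 4 + 2 = 6.
Iteration 3: 6 < 10 holds -> n = 6 + 2 = 8.
Iteration 4: 8 < 10 holds -> n = 8 + 2 = 10.
Iteration 5: 10 < 10 fails; recursion stops.
SUM(n) = 2 + 4 + 6 + 8 + 10 = 30.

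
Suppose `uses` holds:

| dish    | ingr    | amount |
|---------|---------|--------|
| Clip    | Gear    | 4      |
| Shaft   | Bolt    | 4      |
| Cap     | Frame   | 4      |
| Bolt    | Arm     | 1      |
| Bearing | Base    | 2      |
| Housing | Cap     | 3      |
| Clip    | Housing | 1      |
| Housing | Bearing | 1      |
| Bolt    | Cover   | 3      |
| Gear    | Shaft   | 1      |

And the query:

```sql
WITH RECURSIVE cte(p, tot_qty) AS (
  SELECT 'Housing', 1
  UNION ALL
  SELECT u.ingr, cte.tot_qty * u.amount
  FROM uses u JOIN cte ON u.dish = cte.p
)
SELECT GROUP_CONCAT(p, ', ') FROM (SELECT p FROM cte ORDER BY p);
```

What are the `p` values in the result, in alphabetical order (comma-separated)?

Base, Bearing, Cap, Frame, Housing

Base: (Housing, tot_qty=1).
Iteration 1: components of {Housing} -> Bearing = 1*1 = 1, Cap = 1*3 = 3.
Iteration 2: components of {Bearing,Cap} -> Base = 1*2 = 2, Frame = 3*4 = 12.
Iteration 3: no further components; recursion stops.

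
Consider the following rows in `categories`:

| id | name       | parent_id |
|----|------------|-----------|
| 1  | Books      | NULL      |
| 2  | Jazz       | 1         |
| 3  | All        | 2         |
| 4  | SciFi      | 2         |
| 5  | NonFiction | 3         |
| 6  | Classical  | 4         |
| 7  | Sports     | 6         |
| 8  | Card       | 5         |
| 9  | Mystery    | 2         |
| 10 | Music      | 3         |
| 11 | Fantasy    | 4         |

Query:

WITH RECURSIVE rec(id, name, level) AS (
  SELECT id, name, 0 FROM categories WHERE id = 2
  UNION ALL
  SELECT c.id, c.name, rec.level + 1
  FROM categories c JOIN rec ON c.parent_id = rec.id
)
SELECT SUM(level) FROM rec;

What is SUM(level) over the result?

17

Base: id=2 (Jazz) at level 0.
Iteration 1: rows with parent_id in {2} -> All (id 3, level 1), SciFi (id 4, level 1), Mystery (id 9, level 1).
Iteration 2: rows with parent_id in {3,4,9} -> NonFiction (id 5, level 2), Classical (id 6, level 2), Music (id 10, level 2), Fantasy (id 11, level 2).
Iteration 3: rows with parent_id in {5,6,10,11} -> Sports (id 7, level 3), Card (id 8, level 3).
Iteration 4: no rows with parent_id in {7,8}; recursion stops.
SUM(level) = 0 + 1 + 1 + 1 + 2 + 2 + 2 + 2 + 3 + 3 = 17.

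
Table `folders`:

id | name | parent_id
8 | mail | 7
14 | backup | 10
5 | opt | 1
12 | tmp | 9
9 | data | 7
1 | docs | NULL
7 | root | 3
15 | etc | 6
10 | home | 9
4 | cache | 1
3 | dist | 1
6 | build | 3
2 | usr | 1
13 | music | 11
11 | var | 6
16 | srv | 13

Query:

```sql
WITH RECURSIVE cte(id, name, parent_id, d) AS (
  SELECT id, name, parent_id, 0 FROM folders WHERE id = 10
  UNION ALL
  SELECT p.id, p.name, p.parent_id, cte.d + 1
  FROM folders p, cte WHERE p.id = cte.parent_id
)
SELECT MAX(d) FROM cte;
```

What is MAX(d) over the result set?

4

Base: id=10 (home), parent_id=9, d 0.
Iteration 1: join on id=9 -> data (id 9, parent_id=7, d 1).
Iteration 2: join on id=7 -> root (id 7, parent_id=3, d 2).
Iteration 3: join on id=3 -> dist (id 3, parent_id=1, d 3).
Iteration 4: join on id=1 -> docs (id 1, parent_id=NULL, d 4).
Iteration 5: parent_id is NULL; no match; recursion stops.
d values: 0, 1, 2, 3, 4; the maximum is 4.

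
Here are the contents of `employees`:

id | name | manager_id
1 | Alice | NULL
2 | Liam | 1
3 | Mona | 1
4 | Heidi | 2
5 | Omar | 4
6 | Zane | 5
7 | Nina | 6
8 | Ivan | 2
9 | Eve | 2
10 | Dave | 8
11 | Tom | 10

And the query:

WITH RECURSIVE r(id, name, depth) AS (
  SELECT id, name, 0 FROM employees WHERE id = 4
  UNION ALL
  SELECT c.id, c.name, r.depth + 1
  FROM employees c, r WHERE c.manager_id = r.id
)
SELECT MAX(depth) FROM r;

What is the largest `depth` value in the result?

Base: id=4 (Heidi) at depth 0.
Iteration 1: rows with manager_id in {4} -> Omar (id 5, depth 1).
Iteration 2: rows with manager_id in {5} -> Zane (id 6, depth 2).
Iteration 3: rows with manager_id in {6} -> Nina (id 7, depth 3).
Iteration 4: no rows with manager_id in {7}; recursion stops.
depth values: 0, 1, 2, 3; the maximum is 3.

3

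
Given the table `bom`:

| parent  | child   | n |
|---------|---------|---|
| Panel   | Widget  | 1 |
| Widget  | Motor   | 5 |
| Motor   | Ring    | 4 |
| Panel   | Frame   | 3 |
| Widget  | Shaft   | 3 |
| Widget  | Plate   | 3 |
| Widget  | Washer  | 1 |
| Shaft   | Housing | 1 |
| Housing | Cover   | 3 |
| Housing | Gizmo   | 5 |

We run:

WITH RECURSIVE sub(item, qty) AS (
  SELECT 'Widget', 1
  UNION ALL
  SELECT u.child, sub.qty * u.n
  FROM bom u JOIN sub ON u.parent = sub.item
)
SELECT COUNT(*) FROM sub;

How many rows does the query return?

9

Base: (Widget, qty=1).
Iteration 1: components of {Widget} -> Motor = 1*5 = 5, Plate = 1*3 = 3, Shaft = 1*3 = 3, Washer = 1*1 = 1.
Iteration 2: components of {Motor,Plate,Shaft,Washer} -> Housing = 3*1 = 3, Ring = 5*4 = 20.
Iteration 3: components of {Housing,Ring} -> Cover = 3*3 = 9, Gizmo = 3*5 = 15.
Iteration 4: no further components; recursion stops.
Total rows emitted: 9.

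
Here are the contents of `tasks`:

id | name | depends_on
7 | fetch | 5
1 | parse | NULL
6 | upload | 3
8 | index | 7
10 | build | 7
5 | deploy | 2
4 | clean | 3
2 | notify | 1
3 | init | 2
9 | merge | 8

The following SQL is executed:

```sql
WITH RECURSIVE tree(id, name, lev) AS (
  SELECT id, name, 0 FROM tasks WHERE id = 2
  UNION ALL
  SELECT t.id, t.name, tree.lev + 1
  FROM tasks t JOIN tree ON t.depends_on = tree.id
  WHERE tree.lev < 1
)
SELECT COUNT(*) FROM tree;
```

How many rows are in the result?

Base: id=2 (notify) at lev 0.
Iteration 1: rows with depends_on in {2} -> init (id 3, lev 1), deploy (id 5, lev 1).
Iteration 2: lev < 1 fails for all current rows; recursion stops.
Total rows emitted: 3.

3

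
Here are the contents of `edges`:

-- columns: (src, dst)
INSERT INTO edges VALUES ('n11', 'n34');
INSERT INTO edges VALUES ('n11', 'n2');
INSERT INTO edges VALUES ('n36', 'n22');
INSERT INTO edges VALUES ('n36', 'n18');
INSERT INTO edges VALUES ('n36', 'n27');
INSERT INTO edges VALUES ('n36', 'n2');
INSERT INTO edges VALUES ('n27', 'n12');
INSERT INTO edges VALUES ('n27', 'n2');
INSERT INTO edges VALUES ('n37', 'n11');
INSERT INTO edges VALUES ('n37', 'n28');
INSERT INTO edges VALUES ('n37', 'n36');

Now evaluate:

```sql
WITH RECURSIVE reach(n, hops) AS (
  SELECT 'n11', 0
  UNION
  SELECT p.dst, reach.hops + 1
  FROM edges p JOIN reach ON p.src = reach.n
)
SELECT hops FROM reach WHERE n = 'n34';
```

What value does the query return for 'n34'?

1

Base: (n11, hops=0).
Iteration 1: edges from {n11} -> (n2, hops=1), (n34, hops=1).
Iteration 2: no outgoing edges from {n2,n34}; recursion stops.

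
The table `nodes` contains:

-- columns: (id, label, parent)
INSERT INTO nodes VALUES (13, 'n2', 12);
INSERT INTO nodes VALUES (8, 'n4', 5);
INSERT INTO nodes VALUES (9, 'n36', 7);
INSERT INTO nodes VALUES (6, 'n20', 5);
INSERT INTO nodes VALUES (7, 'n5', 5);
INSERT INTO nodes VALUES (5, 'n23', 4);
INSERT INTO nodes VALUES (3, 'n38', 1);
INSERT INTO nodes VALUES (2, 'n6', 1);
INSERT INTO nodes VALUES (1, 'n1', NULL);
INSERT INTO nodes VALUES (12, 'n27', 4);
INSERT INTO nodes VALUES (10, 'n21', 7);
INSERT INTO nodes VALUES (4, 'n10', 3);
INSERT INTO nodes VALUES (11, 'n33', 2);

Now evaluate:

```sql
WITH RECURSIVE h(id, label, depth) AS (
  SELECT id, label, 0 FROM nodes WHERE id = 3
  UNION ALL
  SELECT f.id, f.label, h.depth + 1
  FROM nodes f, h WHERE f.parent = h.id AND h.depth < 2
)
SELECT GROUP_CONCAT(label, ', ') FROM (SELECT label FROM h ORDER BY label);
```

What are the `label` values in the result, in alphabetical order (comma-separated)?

n10, n23, n27, n38

Base: id=3 (n38) at depth 0.
Iteration 1: rows with parent in {3} -> n10 (id 4, depth 1).
Iteration 2: rows with parent in {4} -> n23 (id 5, depth 2), n27 (id 12, depth 2).
Iteration 3: depth < 2 fails for all current rows; recursion stops.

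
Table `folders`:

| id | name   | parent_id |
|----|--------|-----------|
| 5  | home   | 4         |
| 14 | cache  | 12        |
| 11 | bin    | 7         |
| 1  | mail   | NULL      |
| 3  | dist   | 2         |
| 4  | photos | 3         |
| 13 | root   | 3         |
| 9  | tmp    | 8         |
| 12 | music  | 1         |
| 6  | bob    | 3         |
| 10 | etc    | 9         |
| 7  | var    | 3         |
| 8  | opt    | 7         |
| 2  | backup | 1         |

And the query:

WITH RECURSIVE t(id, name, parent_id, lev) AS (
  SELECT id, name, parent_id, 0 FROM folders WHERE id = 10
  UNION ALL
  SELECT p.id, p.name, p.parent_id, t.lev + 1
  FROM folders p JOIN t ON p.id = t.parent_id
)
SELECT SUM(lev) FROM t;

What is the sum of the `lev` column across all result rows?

Base: id=10 (etc), parent_id=9, lev 0.
Iteration 1: join on id=9 -> tmp (id 9, parent_id=8, lev 1).
Iteration 2: join on id=8 -> opt (id 8, parent_id=7, lev 2).
Iteration 3: join on id=7 -> var (id 7, parent_id=3, lev 3).
Iteration 4: join on id=3 -> dist (id 3, parent_id=2, lev 4).
Iteration 5: join on id=2 -> backup (id 2, parent_id=1, lev 5).
Iteration 6: join on id=1 -> mail (id 1, parent_id=NULL, lev 6).
Iteration 7: parent_id is NULL; no match; recursion stops.
SUM(lev) = 0 + 1 + 2 + 3 + 4 + 5 + 6 = 21.

21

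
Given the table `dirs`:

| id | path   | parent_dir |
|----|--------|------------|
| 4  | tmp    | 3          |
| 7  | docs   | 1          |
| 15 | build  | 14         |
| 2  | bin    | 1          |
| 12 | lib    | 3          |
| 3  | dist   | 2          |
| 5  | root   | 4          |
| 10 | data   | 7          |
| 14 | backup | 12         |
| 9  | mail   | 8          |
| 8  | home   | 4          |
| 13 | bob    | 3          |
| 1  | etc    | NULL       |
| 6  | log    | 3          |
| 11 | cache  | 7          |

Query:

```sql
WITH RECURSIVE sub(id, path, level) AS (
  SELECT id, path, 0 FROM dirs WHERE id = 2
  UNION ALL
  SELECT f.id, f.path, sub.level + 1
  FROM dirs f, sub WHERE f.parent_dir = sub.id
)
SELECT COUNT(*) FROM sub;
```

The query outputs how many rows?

Base: id=2 (bin) at level 0.
Iteration 1: rows with parent_dir in {2} -> dist (id 3, level 1).
Iteration 2: rows with parent_dir in {3} -> tmp (id 4, level 2), log (id 6, level 2), lib (id 12, level 2), bob (id 13, level 2).
Iteration 3: rows with parent_dir in {4,6,12,13} -> root (id 5, level 3), home (id 8, level 3), backup (id 14, level 3).
Iteration 4: rows with parent_dir in {5,8,14} -> mail (id 9, level 4), build (id 15, level 4).
Iteration 5: no rows with parent_dir in {9,15}; recursion stops.
Total rows emitted: 11.

11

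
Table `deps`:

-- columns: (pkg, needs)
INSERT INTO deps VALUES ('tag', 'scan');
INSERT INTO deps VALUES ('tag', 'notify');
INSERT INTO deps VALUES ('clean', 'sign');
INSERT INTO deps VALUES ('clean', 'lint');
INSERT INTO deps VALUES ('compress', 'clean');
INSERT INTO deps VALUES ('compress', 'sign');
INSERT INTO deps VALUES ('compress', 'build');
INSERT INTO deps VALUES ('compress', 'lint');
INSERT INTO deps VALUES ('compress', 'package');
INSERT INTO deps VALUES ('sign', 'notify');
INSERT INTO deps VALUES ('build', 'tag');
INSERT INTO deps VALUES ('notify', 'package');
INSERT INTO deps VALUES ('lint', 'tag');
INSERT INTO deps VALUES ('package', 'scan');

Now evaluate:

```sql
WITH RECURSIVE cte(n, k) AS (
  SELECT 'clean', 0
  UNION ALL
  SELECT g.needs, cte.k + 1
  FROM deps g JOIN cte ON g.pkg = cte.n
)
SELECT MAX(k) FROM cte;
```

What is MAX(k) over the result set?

Base: (clean, k=0).
Iteration 1: edges from {clean} -> (lint, k=1), (sign, k=1).
Iteration 2: edges from {lint,sign} -> (notify, k=2), (tag, k=2).
Iteration 3: edges from {notify,tag} -> (notify, k=3), (package, k=3), (scan, k=3).
Iteration 4: edges from {notify,package,scan} -> (package, k=4), (scan, k=4).
Iteration 5: edges from {package,scan} -> (scan, k=5).
Iteration 6: no outgoing edges from {scan}; recursion stops.
k values: 0, 1, 1, 2, 2, 3, 3, 3, 4, 4, 5; the maximum is 5.

5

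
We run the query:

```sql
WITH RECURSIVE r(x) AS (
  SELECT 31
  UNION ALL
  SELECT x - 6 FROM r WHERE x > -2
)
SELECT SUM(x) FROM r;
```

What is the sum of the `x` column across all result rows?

91

Base: x=31.
Iteration 1: 31 > -2 holds -> x = 31 - 6 = 25.
Iteration 2: 25 > -2 holds -> x = 25 - 6 = 19.
Iteration 3: 19 > -2 holds -> x = 19 - 6 = 13.
Iteration 4: 13 > -2 holds -> x = 13 - 6 = 7.
Iteration 5: 7 > -2 holds -> x = 7 - 6 = 1.
Iteration 6: 1 > -2 holds -> x = 1 - 6 = -5.
Iteration 7: -5 > -2 fails; recursion stops.
SUM(x) = 31 + 25 + 19 + 13 + 7 + 1 + -5 = 91.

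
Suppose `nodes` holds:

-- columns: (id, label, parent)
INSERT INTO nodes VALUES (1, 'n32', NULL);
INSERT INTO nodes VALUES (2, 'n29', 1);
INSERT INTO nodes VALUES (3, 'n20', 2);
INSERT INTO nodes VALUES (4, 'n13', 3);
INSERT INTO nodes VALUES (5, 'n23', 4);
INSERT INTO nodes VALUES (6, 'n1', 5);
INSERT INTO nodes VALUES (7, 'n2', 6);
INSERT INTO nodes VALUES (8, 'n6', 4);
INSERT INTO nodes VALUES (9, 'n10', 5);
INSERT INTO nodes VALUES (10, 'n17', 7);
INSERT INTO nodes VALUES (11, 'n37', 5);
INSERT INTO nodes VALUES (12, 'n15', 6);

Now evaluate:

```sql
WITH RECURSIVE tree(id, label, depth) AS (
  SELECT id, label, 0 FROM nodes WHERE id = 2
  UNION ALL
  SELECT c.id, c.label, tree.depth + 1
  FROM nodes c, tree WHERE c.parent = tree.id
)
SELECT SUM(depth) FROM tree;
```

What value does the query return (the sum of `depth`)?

Base: id=2 (n29) at depth 0.
Iteration 1: rows with parent in {2} -> n20 (id 3, depth 1).
Iteration 2: rows with parent in {3} -> n13 (id 4, depth 2).
Iteration 3: rows with parent in {4} -> n23 (id 5, depth 3), n6 (id 8, depth 3).
Iteration 4: rows with parent in {5,8} -> n1 (id 6, depth 4), n10 (id 9, depth 4), n37 (id 11, depth 4).
Iteration 5: rows with parent in {6,9,11} -> n2 (id 7, depth 5), n15 (id 12, depth 5).
Iteration 6: rows with parent in {7,12} -> n17 (id 10, depth 6).
Iteration 7: no rows with parent in {10}; recursion stops.
SUM(depth) = 0 + 1 + 2 + 3 + 3 + 4 + 4 + 4 + 5 + 5 + 6 = 37.

37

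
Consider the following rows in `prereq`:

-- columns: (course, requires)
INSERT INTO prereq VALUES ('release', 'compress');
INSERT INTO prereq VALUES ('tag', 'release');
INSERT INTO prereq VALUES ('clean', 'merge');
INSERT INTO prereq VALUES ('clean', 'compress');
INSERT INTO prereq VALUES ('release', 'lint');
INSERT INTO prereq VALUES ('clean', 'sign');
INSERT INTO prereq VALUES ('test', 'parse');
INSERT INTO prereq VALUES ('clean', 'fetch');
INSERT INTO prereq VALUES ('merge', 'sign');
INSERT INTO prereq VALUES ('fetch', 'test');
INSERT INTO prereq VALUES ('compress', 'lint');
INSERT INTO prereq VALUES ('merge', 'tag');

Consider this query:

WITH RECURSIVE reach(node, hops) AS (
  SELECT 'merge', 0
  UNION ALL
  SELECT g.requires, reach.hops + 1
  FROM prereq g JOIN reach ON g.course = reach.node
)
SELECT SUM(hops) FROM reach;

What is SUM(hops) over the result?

14

Base: (merge, hops=0).
Iteration 1: edges from {merge} -> (sign, hops=1), (tag, hops=1).
Iteration 2: edges from {sign,tag} -> (release, hops=2).
Iteration 3: edges from {release} -> (compress, hops=3), (lint, hops=3).
Iteration 4: edges from {compress,lint} -> (lint, hops=4).
Iteration 5: no outgoing edges from {lint}; recursion stops.
SUM(hops) = 0 + 1 + 1 + 2 + 3 + 3 + 4 = 14.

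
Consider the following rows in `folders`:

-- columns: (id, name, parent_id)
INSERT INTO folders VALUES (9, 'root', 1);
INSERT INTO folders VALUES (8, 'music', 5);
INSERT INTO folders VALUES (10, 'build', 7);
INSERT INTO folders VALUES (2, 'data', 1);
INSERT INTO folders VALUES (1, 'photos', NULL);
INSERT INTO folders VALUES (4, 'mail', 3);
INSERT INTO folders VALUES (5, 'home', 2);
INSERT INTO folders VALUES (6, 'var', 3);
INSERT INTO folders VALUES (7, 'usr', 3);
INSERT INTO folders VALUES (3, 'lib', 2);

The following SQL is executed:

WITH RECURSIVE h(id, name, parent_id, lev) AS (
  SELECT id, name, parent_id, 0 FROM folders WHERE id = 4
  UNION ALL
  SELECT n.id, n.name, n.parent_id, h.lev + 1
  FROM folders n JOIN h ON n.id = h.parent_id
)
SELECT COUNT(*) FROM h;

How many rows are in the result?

4

Base: id=4 (mail), parent_id=3, lev 0.
Iteration 1: join on id=3 -> lib (id 3, parent_id=2, lev 1).
Iteration 2: join on id=2 -> data (id 2, parent_id=1, lev 2).
Iteration 3: join on id=1 -> photos (id 1, parent_id=NULL, lev 3).
Iteration 4: parent_id is NULL; no match; recursion stops.
Total rows emitted: 4.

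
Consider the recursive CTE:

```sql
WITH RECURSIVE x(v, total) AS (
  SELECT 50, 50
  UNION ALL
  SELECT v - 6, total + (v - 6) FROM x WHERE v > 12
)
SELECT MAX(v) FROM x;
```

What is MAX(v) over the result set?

Base: v=50, total=50.
Iteration 1: 50 > 12 holds -> v = 50 - 6 = 44, total = 50 + 44 = 94.
Iteration 2: 44 > 12 holds -> v = 44 - 6 = 38, total = 94 + 38 = 132.
Iteration 3: 38 > 12 holds -> v = 38 - 6 = 32, total = 132 + 32 = 164.
Iteration 4: 32 > 12 holds -> v = 32 - 6 = 26, total = 164 + 26 = 190.
Iteration 5: 26 > 12 holds -> v = 26 - 6 = 20, total = 190 + 20 = 210.
Iteration 6: 20 > 12 holds -> v = 20 - 6 = 14, total = 210 + 14 = 224.
Iteration 7: 14 > 12 holds -> v = 14 - 6 = 8, total = 224 + 8 = 232.
Iteration 8: 8 > 12 fails; recursion stops.
v values: 50, 44, 38, 32, 26, 20, 14, 8; the maximum is 50.

50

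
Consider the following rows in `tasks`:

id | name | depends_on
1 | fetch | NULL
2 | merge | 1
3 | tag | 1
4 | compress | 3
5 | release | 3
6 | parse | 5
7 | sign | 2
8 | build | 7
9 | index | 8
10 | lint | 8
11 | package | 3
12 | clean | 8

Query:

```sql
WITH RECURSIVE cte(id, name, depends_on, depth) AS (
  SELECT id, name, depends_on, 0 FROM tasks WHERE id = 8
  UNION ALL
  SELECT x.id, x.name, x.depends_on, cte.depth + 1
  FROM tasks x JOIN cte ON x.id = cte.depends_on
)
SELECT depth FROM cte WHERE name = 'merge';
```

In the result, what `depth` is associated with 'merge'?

2

Base: id=8 (build), depends_on=7, depth 0.
Iteration 1: join on id=7 -> sign (id 7, depends_on=2, depth 1).
Iteration 2: join on id=2 -> merge (id 2, depends_on=1, depth 2).
Iteration 3: join on id=1 -> fetch (id 1, depends_on=NULL, depth 3).
Iteration 4: depends_on is NULL; no match; recursion stops.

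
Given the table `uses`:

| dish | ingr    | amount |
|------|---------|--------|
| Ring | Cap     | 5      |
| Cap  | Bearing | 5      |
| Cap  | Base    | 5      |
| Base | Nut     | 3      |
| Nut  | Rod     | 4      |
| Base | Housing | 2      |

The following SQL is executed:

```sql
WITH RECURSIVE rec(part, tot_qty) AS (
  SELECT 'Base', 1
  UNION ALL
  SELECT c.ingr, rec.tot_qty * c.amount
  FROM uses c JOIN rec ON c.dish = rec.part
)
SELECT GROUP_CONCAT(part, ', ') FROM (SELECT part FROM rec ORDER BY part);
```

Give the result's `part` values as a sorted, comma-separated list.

Base: (Base, tot_qty=1).
Iteration 1: components of {Base} -> Housing = 1*2 = 2, Nut = 1*3 = 3.
Iteration 2: components of {Housing,Nut} -> Rod = 3*4 = 12.
Iteration 3: no further components; recursion stops.

Base, Housing, Nut, Rod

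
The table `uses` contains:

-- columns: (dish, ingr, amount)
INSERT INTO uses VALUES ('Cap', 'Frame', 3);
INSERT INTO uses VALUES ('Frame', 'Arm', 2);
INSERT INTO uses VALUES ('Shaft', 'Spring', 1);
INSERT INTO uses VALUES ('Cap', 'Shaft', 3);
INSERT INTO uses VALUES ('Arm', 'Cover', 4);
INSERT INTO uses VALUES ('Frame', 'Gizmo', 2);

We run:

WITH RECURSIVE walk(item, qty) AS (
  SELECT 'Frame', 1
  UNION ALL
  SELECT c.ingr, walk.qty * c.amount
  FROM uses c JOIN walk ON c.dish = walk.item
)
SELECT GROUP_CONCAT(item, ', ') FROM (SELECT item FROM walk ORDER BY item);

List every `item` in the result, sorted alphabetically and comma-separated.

Arm, Cover, Frame, Gizmo

Base: (Frame, qty=1).
Iteration 1: components of {Frame} -> Arm = 1*2 = 2, Gizmo = 1*2 = 2.
Iteration 2: components of {Arm,Gizmo} -> Cover = 2*4 = 8.
Iteration 3: no further components; recursion stops.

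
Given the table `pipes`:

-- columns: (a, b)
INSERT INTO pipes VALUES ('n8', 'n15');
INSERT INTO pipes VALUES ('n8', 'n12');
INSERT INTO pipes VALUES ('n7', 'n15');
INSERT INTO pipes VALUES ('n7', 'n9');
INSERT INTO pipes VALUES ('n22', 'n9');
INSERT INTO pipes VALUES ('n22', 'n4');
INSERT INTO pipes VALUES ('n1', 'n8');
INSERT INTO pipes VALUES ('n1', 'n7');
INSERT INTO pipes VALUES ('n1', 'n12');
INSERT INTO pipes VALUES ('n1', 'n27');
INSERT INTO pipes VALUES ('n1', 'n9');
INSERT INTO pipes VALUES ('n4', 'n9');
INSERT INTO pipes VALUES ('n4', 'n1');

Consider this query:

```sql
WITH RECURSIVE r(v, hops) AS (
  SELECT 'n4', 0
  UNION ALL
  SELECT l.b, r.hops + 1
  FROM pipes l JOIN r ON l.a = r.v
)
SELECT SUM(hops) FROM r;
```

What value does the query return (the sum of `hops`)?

24

Base: (n4, hops=0).
Iteration 1: edges from {n4} -> (n1, hops=1), (n9, hops=1).
Iteration 2: edges from {n1,n9} -> (n12, hops=2), (n27, hops=2), (n7, hops=2), (n8, hops=2), (n9, hops=2).
Iteration 3: edges from {n12,n27,n7,n8,n9} -> (n12, hops=3), (n15, hops=3) x2, (n9, hops=3). [UNION ALL keeps all 4 new rows, including repeats]
Iteration 4: no outgoing edges from {n12,n15,n9}; recursion stops.
SUM(hops) = 0 + 1 + 1 + 2 + 2 + 2 + 2 + 2 + 3 + 3 + 3 + 3 = 24.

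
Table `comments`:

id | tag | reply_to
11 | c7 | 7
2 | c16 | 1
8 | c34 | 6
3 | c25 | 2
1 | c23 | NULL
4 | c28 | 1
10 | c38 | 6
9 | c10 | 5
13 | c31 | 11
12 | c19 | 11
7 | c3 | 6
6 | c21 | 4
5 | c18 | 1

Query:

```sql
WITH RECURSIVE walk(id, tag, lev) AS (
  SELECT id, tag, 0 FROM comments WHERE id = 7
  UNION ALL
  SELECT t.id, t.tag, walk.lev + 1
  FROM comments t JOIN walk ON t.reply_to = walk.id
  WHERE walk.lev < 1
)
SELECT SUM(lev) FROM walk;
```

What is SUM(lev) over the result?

Base: id=7 (c3) at lev 0.
Iteration 1: rows with reply_to in {7} -> c7 (id 11, lev 1).
Iteration 2: lev < 1 fails for all current rows; recursion stops.
SUM(lev) = 0 + 1 = 1.

1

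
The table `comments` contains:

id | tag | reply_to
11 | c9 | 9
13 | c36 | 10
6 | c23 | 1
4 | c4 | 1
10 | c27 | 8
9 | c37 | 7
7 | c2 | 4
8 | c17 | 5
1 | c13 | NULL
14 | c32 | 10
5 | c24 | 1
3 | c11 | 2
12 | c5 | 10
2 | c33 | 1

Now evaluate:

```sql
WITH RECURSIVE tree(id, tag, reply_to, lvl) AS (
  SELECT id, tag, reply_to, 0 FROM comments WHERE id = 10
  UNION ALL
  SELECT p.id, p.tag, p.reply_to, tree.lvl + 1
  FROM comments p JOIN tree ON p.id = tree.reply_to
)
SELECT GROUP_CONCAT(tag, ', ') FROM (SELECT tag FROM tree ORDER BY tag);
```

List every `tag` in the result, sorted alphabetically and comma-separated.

Base: id=10 (c27), reply_to=8, lvl 0.
Iteration 1: join on id=8 -> c17 (id 8, reply_to=5, lvl 1).
Iteration 2: join on id=5 -> c24 (id 5, reply_to=1, lvl 2).
Iteration 3: join on id=1 -> c13 (id 1, reply_to=NULL, lvl 3).
Iteration 4: reply_to is NULL; no match; recursion stops.

c13, c17, c24, c27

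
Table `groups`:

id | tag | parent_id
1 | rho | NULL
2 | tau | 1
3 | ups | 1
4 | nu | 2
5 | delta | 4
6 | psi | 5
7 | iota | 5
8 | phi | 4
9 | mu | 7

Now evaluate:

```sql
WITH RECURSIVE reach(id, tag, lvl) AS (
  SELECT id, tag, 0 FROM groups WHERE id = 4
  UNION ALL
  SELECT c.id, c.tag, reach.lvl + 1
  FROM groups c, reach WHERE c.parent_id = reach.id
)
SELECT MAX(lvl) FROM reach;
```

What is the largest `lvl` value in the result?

3

Base: id=4 (nu) at lvl 0.
Iteration 1: rows with parent_id in {4} -> delta (id 5, lvl 1), phi (id 8, lvl 1).
Iteration 2: rows with parent_id in {5,8} -> psi (id 6, lvl 2), iota (id 7, lvl 2).
Iteration 3: rows with parent_id in {6,7} -> mu (id 9, lvl 3).
Iteration 4: no rows with parent_id in {9}; recursion stops.
lvl values: 0, 1, 1, 2, 2, 3; the maximum is 3.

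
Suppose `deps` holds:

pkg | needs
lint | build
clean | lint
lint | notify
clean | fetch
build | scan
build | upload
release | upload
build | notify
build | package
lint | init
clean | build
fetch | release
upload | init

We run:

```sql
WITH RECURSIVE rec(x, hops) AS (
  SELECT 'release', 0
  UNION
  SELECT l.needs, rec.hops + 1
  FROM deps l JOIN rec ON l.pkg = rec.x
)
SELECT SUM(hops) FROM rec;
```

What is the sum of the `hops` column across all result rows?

Base: (release, hops=0).
Iteration 1: edges from {release} -> (upload, hops=1).
Iteration 2: edges from {upload} -> (init, hops=2).
Iteration 3: no outgoing edges from {init}; recursion stops.
SUM(hops) = 0 + 1 + 2 = 3.

3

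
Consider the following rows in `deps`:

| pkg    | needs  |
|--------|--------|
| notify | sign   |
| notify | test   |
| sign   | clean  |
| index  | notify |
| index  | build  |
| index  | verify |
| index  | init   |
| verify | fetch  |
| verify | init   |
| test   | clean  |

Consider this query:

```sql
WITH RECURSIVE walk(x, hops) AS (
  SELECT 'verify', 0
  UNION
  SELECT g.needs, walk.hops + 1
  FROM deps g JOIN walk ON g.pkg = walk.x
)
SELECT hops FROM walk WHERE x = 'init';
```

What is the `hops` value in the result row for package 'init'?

Base: (verify, hops=0).
Iteration 1: edges from {verify} -> (fetch, hops=1), (init, hops=1).
Iteration 2: no outgoing edges from {fetch,init}; recursion stops.

1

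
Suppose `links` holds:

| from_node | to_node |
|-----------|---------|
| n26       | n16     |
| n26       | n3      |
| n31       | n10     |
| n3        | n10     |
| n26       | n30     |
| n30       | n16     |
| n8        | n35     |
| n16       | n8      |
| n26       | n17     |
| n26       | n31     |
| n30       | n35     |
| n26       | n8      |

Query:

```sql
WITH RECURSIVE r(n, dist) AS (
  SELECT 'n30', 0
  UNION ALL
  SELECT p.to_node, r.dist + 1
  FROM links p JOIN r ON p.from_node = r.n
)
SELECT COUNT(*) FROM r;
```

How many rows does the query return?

Base: (n30, dist=0).
Iteration 1: edges from {n30} -> (n16, dist=1), (n35, dist=1).
Iteration 2: edges from {n16,n35} -> (n8, dist=2).
Iteration 3: edges from {n8} -> (n35, dist=3).
Iteration 4: no outgoing edges from {n35}; recursion stops.
Total rows emitted: 5.

5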